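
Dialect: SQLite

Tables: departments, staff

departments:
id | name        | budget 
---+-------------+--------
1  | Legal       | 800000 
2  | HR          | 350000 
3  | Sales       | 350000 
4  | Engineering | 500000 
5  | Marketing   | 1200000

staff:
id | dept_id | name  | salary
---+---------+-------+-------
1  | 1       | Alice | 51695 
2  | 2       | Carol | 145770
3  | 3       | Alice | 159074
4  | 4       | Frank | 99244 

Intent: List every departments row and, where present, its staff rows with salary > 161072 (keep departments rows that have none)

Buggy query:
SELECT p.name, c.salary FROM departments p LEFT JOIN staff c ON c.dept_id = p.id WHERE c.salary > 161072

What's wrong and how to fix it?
Bug: A WHERE condition on the right-hand table after LEFT JOIN drops unmatched parents

Fix: Move the right-table condition into the ON clause so unmatched parents are kept

Corrected query:
SELECT p.name, c.salary FROM departments p LEFT JOIN staff c ON c.dept_id = p.id AND c.salary > 161072

Result:
name        | salary
------------+-------
Legal       | NULL  
HR          | NULL  
Sales       | NULL  
Engineering | NULL  
Marketing   | NULL  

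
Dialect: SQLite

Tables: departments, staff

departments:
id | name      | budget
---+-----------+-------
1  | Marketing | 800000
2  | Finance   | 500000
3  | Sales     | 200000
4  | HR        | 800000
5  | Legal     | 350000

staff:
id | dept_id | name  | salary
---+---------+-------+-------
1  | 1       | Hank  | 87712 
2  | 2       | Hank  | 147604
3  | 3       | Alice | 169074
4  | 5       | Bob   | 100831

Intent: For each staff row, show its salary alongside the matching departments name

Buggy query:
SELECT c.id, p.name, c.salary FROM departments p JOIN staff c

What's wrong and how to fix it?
Bug: JOIN with no ON clause produces a cartesian product; every staff row pairs with every departments row

Fix: Specify the join condition linking the foreign key to the parent id

Corrected query:
SELECT c.id, p.name, c.salary FROM departments p JOIN staff c ON c.dept_id = p.id

Result:
id | name      | salary
---+-----------+-------
1  | Marketing | 87712 
2  | Finance   | 147604
3  | Sales     | 169074
4  | Legal     | 100831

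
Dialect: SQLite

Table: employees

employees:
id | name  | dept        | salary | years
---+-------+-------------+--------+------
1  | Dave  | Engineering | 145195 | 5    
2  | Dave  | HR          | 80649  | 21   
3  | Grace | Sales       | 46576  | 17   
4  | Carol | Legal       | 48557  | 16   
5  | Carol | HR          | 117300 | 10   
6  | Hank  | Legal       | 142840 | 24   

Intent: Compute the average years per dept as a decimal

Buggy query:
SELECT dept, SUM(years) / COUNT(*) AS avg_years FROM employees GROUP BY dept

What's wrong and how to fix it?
Bug: SUM(years) and COUNT(*) are both integers; the division truncates the fractional part

Fix: Cast one side to REAL so the division keeps the fractional part

Corrected query:
SELECT dept, SUM(years) * 1.0 / COUNT(*) AS avg_years FROM employees GROUP BY dept

Result:
dept        | avg_years
------------+----------
Engineering | 5        
HR          | 15.5     
Legal       | 20       
Sales       | 17       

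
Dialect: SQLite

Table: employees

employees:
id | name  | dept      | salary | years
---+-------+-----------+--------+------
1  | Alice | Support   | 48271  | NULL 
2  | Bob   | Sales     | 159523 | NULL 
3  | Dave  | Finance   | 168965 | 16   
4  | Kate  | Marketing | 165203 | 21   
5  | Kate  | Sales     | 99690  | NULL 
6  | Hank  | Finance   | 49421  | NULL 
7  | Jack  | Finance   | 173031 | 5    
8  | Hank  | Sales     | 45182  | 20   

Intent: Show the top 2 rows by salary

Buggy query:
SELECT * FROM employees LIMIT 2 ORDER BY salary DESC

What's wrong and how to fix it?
Bug: LIMIT must come after ORDER BY

Fix: Swap the clauses: ORDER BY first, then LIMIT

Corrected query:
SELECT * FROM employees ORDER BY salary DESC LIMIT 2

Result:
id | name | dept    | salary | years
---+------+---------+--------+------
7  | Jack | Finance | 173031 | 5    
3  | Dave | Finance | 168965 | 16   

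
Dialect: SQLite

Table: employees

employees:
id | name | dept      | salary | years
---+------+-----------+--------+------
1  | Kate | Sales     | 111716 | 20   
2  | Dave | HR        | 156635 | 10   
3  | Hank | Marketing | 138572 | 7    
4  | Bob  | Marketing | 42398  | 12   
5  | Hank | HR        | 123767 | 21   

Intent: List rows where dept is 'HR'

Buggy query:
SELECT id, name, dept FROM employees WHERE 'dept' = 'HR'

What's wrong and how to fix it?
Bug: Single quotes denote string literals in SQL; the column name is being compared as a constant string

Fix: Remove the quotes around the column name (or use double quotes for an identifier)

Corrected query:
SELECT id, name, dept FROM employees WHERE dept = 'HR'

Result:
id | name | dept
---+------+-----
2  | Dave | HR  
5  | Hank | HR  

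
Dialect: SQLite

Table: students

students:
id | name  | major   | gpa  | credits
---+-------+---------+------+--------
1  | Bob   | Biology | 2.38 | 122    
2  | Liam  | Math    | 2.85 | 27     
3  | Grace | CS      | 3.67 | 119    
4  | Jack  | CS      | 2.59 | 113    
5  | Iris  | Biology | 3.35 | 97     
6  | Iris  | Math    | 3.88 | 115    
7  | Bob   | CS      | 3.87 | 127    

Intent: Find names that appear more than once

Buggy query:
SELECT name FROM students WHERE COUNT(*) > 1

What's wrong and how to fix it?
Bug: WHERE can't reference COUNT(*); aggregates are computed after WHERE

Fix: GROUP BY name, then filter groups with HAVING COUNT(*) > 1

Corrected query:
SELECT name FROM students GROUP BY name HAVING COUNT(*) > 1

Result:
name
----
Bob 
Iris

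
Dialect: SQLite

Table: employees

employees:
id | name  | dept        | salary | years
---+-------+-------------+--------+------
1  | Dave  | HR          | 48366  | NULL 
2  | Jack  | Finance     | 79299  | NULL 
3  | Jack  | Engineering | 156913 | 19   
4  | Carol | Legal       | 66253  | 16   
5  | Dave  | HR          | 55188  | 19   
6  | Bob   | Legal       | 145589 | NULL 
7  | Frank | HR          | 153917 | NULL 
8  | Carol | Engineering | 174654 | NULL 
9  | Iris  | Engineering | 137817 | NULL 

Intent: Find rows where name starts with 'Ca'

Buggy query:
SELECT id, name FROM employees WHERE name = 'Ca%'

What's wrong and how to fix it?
Bug: '=' compares the literal string including the % character; pattern matching needs LIKE

Fix: Replace '=' with LIKE so 'Ca%' is treated as a pattern

Corrected query:
SELECT id, name FROM employees WHERE name LIKE 'Ca%'

Result:
id | name 
---+------
4  | Carol
8  | Carol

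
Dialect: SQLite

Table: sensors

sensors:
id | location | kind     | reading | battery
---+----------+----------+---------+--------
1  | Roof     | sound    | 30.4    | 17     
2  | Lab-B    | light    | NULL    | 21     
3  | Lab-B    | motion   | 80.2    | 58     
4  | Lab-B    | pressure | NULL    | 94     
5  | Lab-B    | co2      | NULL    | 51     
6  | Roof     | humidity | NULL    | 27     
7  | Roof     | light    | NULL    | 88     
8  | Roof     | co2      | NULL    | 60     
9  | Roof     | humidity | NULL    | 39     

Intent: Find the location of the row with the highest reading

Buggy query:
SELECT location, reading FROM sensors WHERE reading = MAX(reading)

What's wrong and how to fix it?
Bug: MAX(reading) is an aggregate and cannot be used directly in WHERE

Fix: Use a subquery: WHERE reading = (SELECT MAX(reading) FROM sensors)

Corrected query:
SELECT location, reading FROM sensors WHERE reading = (SELECT MAX(reading) FROM sensors)

Result:
location | reading
---------+--------
Lab-B    | 80.2   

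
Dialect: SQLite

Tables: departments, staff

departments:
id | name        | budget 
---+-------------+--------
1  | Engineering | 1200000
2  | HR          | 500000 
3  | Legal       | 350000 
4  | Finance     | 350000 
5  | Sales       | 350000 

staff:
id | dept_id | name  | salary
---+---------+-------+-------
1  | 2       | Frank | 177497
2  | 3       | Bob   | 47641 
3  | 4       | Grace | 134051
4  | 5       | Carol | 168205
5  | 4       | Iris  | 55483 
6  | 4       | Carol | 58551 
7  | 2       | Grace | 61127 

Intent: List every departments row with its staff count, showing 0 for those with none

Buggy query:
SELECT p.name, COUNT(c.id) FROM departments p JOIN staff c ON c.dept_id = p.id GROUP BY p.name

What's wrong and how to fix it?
Bug: An inner join excludes parents with zero children

Fix: Switch to LEFT JOIN to retain unmatched parent rows

Corrected query:
SELECT p.name, COUNT(c.id) FROM departments p LEFT JOIN staff c ON c.dept_id = p.id GROUP BY p.name

Result:
name        | COUNT(c.id)
------------+------------
Engineering | 0          
Finance     | 3          
HR          | 2          
Legal       | 1          
Sales       | 1          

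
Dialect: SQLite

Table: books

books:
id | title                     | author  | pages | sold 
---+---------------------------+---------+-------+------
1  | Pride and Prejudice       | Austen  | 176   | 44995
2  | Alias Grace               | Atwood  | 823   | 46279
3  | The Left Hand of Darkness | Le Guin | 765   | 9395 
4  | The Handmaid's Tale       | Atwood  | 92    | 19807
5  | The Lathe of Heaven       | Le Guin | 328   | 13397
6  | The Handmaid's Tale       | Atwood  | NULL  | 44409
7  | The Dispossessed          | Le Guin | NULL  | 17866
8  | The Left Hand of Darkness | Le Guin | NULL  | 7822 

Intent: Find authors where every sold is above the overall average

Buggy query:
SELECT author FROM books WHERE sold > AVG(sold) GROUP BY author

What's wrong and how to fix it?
Bug: WHERE evaluates per row before aggregation, so AVG() is unavailable

Fix: Compute the overall average in a scalar subquery and compare each group's MIN against it in HAVING

Corrected query:
SELECT author FROM books GROUP BY author HAVING MIN(sold) > (SELECT AVG(sold) FROM books)

Result:
author
------
Austen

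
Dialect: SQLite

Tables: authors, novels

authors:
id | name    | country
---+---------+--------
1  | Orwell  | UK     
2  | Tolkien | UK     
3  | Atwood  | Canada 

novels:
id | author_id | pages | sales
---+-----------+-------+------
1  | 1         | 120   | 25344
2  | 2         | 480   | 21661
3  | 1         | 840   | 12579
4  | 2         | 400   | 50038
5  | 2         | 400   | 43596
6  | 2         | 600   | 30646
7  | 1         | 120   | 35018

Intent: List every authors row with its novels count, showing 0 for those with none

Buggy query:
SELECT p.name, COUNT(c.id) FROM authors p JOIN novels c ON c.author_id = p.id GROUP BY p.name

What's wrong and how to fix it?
Bug: INNER JOIN drops authors rows that have no matching novels rows

Fix: Use LEFT JOIN so parents without children still appear (COUNT(c.id) gives 0)

Corrected query:
SELECT p.name, COUNT(c.id) FROM authors p LEFT JOIN novels c ON c.author_id = p.id GROUP BY p.name

Result:
name    | COUNT(c.id)
--------+------------
Atwood  | 0          
Orwell  | 3          
Tolkien | 4          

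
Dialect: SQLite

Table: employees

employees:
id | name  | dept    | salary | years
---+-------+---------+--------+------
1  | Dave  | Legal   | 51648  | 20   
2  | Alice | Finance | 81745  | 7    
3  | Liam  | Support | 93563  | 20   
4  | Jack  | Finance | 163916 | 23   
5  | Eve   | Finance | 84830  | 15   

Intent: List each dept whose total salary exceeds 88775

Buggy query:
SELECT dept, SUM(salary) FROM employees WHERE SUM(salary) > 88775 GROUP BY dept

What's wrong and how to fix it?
Bug: Aggregate functions cannot appear in a WHERE clause

Fix: Move the aggregate condition to a HAVING clause

Corrected query:
SELECT dept, SUM(salary) FROM employees GROUP BY dept HAVING SUM(salary) > 88775

Result:
dept    | SUM(salary)
--------+------------
Finance | 330491     
Support | 93563      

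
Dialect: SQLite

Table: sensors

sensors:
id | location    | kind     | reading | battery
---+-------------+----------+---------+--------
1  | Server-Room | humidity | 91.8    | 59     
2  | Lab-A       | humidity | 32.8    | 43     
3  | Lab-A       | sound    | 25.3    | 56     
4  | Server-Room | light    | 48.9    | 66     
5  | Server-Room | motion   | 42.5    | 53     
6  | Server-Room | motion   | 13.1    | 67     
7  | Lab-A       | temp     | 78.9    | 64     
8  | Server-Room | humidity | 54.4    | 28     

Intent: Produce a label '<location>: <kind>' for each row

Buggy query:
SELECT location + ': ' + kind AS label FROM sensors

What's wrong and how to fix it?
Bug: '+' is numeric addition; on text columns SQLite converts them to 0 instead of concatenating

Fix: Replace + with || to concatenate text

Corrected query:
SELECT location || ': ' || kind AS label FROM sensors

Result:
label                
---------------------
Server-Room: humidity
Lab-A: humidity      
Lab-A: sound         
Server-Room: light   
Server-Room: motion  
Server-Room: motion  
Lab-A: temp          
Server-Room: humidity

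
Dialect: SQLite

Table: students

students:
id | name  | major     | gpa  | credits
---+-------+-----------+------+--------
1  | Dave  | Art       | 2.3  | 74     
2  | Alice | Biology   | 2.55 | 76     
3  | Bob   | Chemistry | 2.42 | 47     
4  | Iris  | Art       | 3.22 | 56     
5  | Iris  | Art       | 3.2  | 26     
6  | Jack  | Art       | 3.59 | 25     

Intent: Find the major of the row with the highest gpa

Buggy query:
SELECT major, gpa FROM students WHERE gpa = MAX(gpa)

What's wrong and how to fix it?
Bug: WHERE is evaluated per row; an aggregate over the whole table isn't defined there

Fix: Wrap MAX in a scalar subquery so WHERE compares against a single value

Corrected query:
SELECT major, gpa FROM students WHERE gpa = (SELECT MAX(gpa) FROM students)

Result:
major | gpa 
------+-----
Art   | 3.59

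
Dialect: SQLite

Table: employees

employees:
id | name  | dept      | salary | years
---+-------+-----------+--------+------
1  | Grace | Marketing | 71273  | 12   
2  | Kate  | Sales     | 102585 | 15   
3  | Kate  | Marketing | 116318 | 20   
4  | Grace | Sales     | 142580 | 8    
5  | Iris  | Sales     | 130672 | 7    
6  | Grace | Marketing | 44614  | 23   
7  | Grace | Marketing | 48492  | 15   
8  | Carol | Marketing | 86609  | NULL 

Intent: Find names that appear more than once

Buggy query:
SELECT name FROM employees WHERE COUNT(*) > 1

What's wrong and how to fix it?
Bug: COUNT(*) is an aggregate and cannot be used in WHERE

Fix: Group first, then use HAVING for the count condition

Corrected query:
SELECT name FROM employees GROUP BY name HAVING COUNT(*) > 1

Result:
name 
-----
Grace
Kate 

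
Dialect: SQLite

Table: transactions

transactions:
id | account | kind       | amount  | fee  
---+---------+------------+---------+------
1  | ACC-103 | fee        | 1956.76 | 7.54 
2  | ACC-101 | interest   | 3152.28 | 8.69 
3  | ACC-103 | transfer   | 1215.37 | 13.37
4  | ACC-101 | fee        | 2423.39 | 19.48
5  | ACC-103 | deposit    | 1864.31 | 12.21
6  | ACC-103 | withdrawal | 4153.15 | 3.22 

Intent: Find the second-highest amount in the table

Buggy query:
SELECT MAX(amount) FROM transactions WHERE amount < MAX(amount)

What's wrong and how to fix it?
Bug: The inner MAX is an aggregate inside WHERE, which is not allowed

Fix: Compute the overall MAX in a subquery, then take MAX of rows below it

Corrected query:
SELECT MAX(amount) FROM transactions WHERE amount < (SELECT MAX(amount) FROM transactions)

Result:
MAX(amount)
-----------
3152.28    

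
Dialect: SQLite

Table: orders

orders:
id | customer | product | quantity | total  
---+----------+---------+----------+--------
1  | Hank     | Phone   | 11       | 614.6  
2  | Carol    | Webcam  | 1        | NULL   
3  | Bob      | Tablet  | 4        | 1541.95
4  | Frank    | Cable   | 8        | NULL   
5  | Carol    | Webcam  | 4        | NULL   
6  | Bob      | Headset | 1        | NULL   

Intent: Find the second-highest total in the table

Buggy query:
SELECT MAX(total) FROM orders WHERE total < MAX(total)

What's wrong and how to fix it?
Bug: MAX(total) on the right of the comparison is an aggregate-in-WHERE error

Fix: Put the inner MAX in a scalar subquery

Corrected query:
SELECT MAX(total) FROM orders WHERE total < (SELECT MAX(total) FROM orders)

Result:
MAX(total)
----------
614.6     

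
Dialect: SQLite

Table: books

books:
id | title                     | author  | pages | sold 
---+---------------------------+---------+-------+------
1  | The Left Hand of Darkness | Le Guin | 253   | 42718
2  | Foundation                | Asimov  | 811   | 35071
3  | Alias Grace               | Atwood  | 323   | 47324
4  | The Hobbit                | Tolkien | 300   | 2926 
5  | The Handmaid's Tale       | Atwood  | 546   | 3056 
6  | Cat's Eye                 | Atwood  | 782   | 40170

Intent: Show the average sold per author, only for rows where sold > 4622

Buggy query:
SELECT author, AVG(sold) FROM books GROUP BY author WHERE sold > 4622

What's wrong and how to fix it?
Bug: WHERE cannot follow GROUP BY

Fix: Place WHERE between FROM and GROUP BY

Corrected query:
SELECT author, AVG(sold) FROM books WHERE sold > 4622 GROUP BY author

Result:
author  | AVG(sold)
--------+----------
Asimov  | 35071    
Atwood  | 43747    
Le Guin | 42718    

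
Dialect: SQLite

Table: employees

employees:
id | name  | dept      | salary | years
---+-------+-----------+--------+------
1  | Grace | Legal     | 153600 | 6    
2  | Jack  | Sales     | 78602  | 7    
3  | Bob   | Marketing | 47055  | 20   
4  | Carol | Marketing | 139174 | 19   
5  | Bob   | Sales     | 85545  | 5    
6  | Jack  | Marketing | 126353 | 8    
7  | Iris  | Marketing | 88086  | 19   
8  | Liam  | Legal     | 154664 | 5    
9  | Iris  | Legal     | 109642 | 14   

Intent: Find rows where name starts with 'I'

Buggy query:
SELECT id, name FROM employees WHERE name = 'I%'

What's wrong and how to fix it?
Bug: '=' compares the literal string including the % character; pattern matching needs LIKE

Fix: Use LIKE for wildcard pattern matching

Corrected query:
SELECT id, name FROM employees WHERE name LIKE 'I%'

Result:
id | name
---+-----
7  | Iris
9  | Iris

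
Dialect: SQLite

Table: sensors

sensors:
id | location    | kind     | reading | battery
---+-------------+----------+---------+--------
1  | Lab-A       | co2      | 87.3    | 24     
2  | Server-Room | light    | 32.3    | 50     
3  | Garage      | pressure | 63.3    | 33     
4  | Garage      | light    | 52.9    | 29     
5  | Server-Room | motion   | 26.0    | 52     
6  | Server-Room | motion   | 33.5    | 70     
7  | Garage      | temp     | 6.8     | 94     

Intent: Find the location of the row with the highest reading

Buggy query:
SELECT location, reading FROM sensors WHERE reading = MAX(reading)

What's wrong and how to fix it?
Bug: WHERE is evaluated per row; an aggregate over the whole table isn't defined there

Fix: Use a subquery: WHERE reading = (SELECT MAX(reading) FROM sensors)

Corrected query:
SELECT location, reading FROM sensors WHERE reading = (SELECT MAX(reading) FROM sensors)

Result:
location | reading
---------+--------
Lab-A    | 87.3   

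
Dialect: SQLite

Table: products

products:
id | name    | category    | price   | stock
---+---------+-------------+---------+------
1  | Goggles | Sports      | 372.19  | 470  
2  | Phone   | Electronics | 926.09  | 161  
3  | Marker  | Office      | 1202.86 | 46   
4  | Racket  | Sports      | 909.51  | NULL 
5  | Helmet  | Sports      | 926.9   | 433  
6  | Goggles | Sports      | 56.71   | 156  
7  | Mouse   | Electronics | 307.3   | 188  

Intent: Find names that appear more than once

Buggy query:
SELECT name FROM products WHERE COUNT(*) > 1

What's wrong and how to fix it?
Bug: COUNT(*) is an aggregate and cannot be used in WHERE

Fix: GROUP BY name, then filter groups with HAVING COUNT(*) > 1

Corrected query:
SELECT name FROM products GROUP BY name HAVING COUNT(*) > 1

Result:
name   
-------
Goggles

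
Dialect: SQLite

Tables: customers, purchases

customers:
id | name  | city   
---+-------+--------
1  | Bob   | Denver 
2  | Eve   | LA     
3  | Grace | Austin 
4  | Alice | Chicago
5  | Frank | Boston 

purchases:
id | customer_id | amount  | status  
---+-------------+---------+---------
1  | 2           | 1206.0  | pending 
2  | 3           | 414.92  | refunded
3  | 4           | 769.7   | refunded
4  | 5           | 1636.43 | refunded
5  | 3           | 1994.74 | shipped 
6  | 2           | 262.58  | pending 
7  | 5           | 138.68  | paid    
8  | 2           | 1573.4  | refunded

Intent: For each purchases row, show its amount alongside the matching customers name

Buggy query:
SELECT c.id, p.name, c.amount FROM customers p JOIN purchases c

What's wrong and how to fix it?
Bug: JOIN with no ON clause produces a cartesian product; every purchases row pairs with every customers row

Fix: Add ON c.customer_id = p.id to the JOIN

Corrected query:
SELECT c.id, p.name, c.amount FROM customers p JOIN purchases c ON c.customer_id = p.id

Result:
id | name  | amount 
---+-------+--------
1  | Eve   | 1206   
2  | Grace | 414.92 
3  | Alice | 769.7  
4  | Frank | 1636.43
5  | Grace | 1994.74
6  | Eve   | 262.58 
7  | Frank | 138.68 
8  | Eve   | 1573.4 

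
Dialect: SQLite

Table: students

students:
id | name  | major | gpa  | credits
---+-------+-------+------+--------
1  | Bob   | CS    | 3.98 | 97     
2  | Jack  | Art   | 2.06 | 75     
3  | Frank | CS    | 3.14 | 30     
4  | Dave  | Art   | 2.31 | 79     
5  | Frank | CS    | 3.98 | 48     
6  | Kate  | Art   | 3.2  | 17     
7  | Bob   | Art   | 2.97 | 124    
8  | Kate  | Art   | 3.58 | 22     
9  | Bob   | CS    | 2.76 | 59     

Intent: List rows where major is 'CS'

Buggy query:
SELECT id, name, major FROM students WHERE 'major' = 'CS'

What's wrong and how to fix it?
Bug: Single quotes denote string literals in SQL; the column name is being compared as a constant string

Fix: Reference the column as major without single quotes

Corrected query:
SELECT id, name, major FROM students WHERE major = 'CS'

Result:
id | name  | major
---+-------+------
1  | Bob   | CS   
3  | Frank | CS   
5  | Frank | CS   
9  | Bob   | CS   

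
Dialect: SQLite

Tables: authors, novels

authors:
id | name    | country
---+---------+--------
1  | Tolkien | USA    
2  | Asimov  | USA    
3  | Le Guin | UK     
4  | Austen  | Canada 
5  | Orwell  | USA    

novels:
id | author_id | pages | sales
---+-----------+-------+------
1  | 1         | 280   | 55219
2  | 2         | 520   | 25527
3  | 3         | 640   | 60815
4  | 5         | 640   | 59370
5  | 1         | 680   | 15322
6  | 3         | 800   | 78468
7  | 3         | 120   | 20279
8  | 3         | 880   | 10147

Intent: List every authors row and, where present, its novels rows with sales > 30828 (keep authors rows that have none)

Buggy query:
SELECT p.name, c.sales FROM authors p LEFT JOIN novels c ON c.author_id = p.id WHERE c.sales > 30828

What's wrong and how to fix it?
Bug: Filtering c.sales in WHERE discards the NULL rows produced by LEFT JOIN, turning it into an inner join

Fix: Move the right-table condition into the ON clause so unmatched parents are kept

Corrected query:
SELECT p.name, c.sales FROM authors p LEFT JOIN novels c ON c.author_id = p.id AND c.sales > 30828

Result:
name    | sales
--------+------
Tolkien | 55219
Asimov  | NULL 
Le Guin | 60815
Le Guin | 78468
Austen  | NULL 
Orwell  | 59370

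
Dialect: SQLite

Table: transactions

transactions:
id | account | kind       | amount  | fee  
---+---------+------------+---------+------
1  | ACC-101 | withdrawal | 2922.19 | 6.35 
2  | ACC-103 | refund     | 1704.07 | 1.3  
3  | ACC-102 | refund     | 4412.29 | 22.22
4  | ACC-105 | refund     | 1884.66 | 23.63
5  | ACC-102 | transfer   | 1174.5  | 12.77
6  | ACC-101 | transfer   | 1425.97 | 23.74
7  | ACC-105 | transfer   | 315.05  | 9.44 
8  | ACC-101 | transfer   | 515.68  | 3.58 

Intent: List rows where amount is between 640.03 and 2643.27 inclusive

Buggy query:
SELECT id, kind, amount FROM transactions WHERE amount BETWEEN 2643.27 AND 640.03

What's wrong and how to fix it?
Bug: The bounds are reversed; BETWEEN a AND b requires a <= b to match anything

Fix: Swap the bounds so the smaller value comes first

Corrected query:
SELECT id, kind, amount FROM transactions WHERE amount BETWEEN 640.03 AND 2643.27

Result:
id | kind     | amount 
---+----------+--------
2  | refund   | 1704.07
4  | refund   | 1884.66
5  | transfer | 1174.5 
6  | transfer | 1425.97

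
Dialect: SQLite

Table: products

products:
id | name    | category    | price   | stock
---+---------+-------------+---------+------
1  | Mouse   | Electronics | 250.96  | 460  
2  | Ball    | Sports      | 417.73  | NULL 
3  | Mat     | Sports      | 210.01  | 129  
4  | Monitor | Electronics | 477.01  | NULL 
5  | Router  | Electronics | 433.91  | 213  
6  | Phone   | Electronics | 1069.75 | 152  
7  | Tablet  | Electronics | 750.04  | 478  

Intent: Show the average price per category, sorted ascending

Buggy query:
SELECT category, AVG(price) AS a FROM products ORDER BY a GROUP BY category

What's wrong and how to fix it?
Bug: GROUP BY must precede ORDER BY

Fix: Move ORDER BY to the end, after GROUP BY

Corrected query:
SELECT category, AVG(price) AS a FROM products GROUP BY category ORDER BY a

Result:
category    | a      
------------+--------
Sports      | 313.87 
Electronics | 596.334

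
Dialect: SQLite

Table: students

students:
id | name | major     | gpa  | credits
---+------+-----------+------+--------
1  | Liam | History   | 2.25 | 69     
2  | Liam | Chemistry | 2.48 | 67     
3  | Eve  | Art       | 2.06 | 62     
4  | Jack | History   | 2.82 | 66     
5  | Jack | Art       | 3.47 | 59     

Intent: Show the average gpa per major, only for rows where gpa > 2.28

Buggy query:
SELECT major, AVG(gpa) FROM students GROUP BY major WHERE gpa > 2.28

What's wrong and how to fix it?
Bug: WHERE cannot follow GROUP BY

Fix: Place WHERE between FROM and GROUP BY

Corrected query:
SELECT major, AVG(gpa) FROM students WHERE gpa > 2.28 GROUP BY major

Result:
major     | AVG(gpa)
----------+---------
Art       | 3.47    
Chemistry | 2.48    
History   | 2.82    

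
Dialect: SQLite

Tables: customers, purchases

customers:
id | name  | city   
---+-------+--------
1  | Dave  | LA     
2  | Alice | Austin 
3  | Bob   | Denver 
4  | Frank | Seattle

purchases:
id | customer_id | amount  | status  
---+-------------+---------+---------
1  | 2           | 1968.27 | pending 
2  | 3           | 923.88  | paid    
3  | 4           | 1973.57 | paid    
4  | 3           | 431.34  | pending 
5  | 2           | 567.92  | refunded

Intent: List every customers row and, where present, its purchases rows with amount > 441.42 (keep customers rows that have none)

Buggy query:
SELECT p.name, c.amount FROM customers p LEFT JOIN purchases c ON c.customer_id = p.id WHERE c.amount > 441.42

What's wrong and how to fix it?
Bug: A WHERE condition on the right-hand table after LEFT JOIN drops unmatched parents

Fix: Move the right-table condition into the ON clause so unmatched parents are kept

Corrected query:
SELECT p.name, c.amount FROM customers p LEFT JOIN purchases c ON c.customer_id = p.id AND c.amount > 441.42

Result:
name  | amount 
------+--------
Dave  | NULL   
Alice | 567.92 
Alice | 1968.27
Bob   | 923.88 
Frank | 1973.57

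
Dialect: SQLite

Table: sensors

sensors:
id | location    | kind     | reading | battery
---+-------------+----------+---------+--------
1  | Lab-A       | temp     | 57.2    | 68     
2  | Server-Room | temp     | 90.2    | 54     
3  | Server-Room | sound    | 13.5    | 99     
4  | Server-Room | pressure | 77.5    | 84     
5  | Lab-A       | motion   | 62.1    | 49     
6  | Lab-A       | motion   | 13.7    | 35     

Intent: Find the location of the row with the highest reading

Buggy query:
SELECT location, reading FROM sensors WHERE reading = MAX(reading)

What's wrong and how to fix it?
Bug: MAX(reading) is an aggregate and cannot be used directly in WHERE

Fix: Wrap MAX in a scalar subquery so WHERE compares against a single value

Corrected query:
SELECT location, reading FROM sensors WHERE reading = (SELECT MAX(reading) FROM sensors)

Result:
location    | reading
------------+--------
Server-Room | 90.2   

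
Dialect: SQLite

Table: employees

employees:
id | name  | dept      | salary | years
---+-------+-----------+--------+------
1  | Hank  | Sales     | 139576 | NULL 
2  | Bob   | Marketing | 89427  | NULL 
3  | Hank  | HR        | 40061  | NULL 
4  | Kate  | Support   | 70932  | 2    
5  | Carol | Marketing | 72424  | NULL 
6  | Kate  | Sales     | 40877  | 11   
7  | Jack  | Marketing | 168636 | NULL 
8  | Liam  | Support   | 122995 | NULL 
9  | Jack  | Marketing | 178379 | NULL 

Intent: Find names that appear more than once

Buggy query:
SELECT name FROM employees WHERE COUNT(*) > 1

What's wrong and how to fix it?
Bug: WHERE can't reference COUNT(*); aggregates are computed after WHERE

Fix: Group first, then use HAVING for the count condition

Corrected query:
SELECT name FROM employees GROUP BY name HAVING COUNT(*) > 1

Result:
name
----
Hank
Jack
Kate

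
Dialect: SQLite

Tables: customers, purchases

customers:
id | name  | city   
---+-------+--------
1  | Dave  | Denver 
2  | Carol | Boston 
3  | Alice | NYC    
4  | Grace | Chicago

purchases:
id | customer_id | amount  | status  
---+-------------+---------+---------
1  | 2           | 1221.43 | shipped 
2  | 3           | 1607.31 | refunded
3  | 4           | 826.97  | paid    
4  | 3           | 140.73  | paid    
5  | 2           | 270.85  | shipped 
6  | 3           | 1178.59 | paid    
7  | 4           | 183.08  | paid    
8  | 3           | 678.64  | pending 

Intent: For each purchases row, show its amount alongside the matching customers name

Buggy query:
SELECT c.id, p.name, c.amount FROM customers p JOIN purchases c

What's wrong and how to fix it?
Bug: Missing join condition: each purchases row is matched to all customers rows instead of just its own

Fix: Add ON c.customer_id = p.id to the JOIN

Corrected query:
SELECT c.id, p.name, c.amount FROM customers p JOIN purchases c ON c.customer_id = p.id

Result:
id | name  | amount 
---+-------+--------
1  | Carol | 1221.43
2  | Alice | 1607.31
3  | Grace | 826.97 
4  | Alice | 140.73 
5  | Carol | 270.85 
6  | Alice | 1178.59
7  | Grace | 183.08 
8  | Alice | 678.64 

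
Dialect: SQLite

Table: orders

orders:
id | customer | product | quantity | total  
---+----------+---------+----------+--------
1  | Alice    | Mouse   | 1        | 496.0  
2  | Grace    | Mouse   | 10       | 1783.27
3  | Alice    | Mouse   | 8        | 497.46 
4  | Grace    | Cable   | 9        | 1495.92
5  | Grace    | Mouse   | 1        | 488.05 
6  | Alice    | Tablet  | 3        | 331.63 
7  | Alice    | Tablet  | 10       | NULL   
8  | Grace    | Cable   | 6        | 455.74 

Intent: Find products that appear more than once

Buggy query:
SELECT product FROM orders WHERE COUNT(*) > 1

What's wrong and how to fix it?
Bug: WHERE can't reference COUNT(*); aggregates are computed after WHERE

Fix: GROUP BY product, then filter groups with HAVING COUNT(*) > 1

Corrected query:
SELECT product FROM orders GROUP BY product HAVING COUNT(*) > 1

Result:
product
-------
Cable  
Mouse  
Tablet 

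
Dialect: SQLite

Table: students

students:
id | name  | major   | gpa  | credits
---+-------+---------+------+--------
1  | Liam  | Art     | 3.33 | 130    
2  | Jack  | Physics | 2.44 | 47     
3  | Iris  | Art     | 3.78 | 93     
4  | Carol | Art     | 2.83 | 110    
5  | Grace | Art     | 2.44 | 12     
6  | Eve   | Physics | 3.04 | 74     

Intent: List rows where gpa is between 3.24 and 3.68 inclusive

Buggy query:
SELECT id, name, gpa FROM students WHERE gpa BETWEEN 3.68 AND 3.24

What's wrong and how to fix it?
Bug: The bounds are reversed; BETWEEN a AND b requires a <= b to match anything

Fix: Swap the bounds so the smaller value comes first

Corrected query:
SELECT id, name, gpa FROM students WHERE gpa BETWEEN 3.24 AND 3.68

Result:
id | name | gpa 
---+------+-----
1  | Liam | 3.33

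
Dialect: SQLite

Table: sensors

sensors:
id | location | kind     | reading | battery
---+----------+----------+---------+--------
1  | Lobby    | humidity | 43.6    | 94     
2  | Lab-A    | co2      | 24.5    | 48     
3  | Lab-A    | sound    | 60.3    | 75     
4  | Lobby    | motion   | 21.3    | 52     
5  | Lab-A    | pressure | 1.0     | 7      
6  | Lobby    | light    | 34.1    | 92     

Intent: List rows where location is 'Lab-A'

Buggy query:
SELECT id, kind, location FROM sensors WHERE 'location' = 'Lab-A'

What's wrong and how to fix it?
Bug: 'location' in single quotes is a string literal, not the column; the comparison is literal-vs-literal and never true

Fix: Remove the quotes around the column name (or use double quotes for an identifier)

Corrected query:
SELECT id, kind, location FROM sensors WHERE location = 'Lab-A'

Result:
id | kind     | location
---+----------+---------
2  | co2      | Lab-A   
3  | sound    | Lab-A   
5  | pressure | Lab-A   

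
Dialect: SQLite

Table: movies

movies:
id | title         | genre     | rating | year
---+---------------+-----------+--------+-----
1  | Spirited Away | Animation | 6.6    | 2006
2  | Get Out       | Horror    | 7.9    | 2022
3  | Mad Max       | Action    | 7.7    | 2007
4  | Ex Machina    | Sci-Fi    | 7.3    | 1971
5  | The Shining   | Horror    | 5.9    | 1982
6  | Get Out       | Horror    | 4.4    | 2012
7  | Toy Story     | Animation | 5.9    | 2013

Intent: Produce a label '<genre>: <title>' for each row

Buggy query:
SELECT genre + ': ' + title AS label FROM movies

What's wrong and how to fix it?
Bug: SQLite uses || for string concatenation; + coerces text to numbers (yielding 0)

Fix: Replace + with || to concatenate text

Corrected query:
SELECT genre || ': ' || title AS label FROM movies

Result:
label                   
------------------------
Animation: Spirited Away
Horror: Get Out         
Action: Mad Max         
Sci-Fi: Ex Machina      
Horror: The Shining     
Horror: Get Out         
Animation: Toy Story    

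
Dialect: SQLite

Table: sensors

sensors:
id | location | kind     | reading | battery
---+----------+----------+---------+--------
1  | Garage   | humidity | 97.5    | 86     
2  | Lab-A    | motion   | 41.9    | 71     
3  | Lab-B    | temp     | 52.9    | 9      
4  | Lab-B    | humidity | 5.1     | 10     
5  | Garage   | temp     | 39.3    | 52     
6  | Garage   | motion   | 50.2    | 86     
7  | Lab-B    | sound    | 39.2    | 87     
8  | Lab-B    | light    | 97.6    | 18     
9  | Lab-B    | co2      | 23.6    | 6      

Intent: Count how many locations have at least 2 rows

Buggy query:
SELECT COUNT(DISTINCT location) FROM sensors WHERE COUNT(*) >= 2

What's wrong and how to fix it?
Bug: WHERE filters individual rows, not groups, so a group-level COUNT is invalid there

Fix: Use a subquery that GROUPs and filters with HAVING, then count its rows

Corrected query:
SELECT COUNT(*) FROM (SELECT location FROM sensors GROUP BY location HAVING COUNT(*) >= 2)

Result:
COUNT(*)
--------
2       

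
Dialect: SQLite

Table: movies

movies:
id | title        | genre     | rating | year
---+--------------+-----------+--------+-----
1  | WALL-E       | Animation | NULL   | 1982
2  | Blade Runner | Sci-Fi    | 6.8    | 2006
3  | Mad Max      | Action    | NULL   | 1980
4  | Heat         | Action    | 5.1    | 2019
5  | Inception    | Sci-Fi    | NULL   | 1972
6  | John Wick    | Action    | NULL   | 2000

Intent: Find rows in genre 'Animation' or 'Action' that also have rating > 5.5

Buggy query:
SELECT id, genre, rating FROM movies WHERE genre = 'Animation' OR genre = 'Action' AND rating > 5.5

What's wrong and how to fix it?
Bug: AND binds tighter than OR, so this parses as genre = 'Animation' OR (genre = 'Action' AND rating > 5.5)

Fix: Group the OR with parentheses (or use IN), then AND the threshold

Corrected query:
SELECT id, genre, rating FROM movies WHERE (genre = 'Animation' OR genre = 'Action') AND rating > 5.5

Result:
(no rows)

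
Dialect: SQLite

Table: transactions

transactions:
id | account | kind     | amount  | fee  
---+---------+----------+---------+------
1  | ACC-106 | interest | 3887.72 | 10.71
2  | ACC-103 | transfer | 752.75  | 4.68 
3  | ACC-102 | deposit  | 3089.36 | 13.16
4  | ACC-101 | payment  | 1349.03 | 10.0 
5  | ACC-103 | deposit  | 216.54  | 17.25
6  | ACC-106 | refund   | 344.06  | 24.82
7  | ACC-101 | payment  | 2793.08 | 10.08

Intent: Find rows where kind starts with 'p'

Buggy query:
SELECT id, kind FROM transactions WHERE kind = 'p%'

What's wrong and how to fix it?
Bug: '=' compares the literal string including the % character; pattern matching needs LIKE

Fix: Use LIKE for wildcard pattern matching

Corrected query:
SELECT id, kind FROM transactions WHERE kind LIKE 'p%'

Result:
id | kind   
---+--------
4  | payment
7  | payment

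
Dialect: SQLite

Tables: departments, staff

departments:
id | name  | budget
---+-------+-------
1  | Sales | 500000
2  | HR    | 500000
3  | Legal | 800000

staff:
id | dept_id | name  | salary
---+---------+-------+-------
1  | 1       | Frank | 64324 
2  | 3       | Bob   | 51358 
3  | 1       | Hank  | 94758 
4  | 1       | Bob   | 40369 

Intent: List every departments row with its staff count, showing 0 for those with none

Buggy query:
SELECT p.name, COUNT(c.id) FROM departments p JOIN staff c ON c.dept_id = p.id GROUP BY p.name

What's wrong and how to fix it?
Bug: INNER JOIN drops departments rows that have no matching staff rows

Fix: Use LEFT JOIN so parents without children still appear (COUNT(c.id) gives 0)

Corrected query:
SELECT p.name, COUNT(c.id) FROM departments p LEFT JOIN staff c ON c.dept_id = p.id GROUP BY p.name

Result:
name  | COUNT(c.id)
------+------------
HR    | 0          
Legal | 1          
Sales | 3          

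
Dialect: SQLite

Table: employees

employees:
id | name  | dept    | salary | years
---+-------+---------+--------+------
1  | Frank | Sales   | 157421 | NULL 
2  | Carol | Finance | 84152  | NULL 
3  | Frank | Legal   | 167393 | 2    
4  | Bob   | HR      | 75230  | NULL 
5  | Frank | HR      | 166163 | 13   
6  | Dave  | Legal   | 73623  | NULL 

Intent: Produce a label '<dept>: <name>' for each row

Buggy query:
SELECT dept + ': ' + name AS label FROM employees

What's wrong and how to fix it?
Bug: SQLite uses || for string concatenation; + coerces text to numbers (yielding 0)

Fix: Use the || operator for string concatenation

Corrected query:
SELECT dept || ': ' || name AS label FROM employees

Result:
label         
--------------
Sales: Frank  
Finance: Carol
Legal: Frank  
HR: Bob       
HR: Frank     
Legal: Dave   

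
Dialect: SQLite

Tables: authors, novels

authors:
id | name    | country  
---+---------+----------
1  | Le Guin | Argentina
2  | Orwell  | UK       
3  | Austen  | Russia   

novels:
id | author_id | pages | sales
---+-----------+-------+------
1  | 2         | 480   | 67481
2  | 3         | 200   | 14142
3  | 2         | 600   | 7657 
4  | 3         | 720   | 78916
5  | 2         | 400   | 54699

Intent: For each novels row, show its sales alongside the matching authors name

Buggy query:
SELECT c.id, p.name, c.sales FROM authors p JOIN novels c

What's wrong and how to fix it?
Bug: JOIN with no ON clause produces a cartesian product; every novels row pairs with every authors row

Fix: Add ON c.author_id = p.id to the JOIN

Corrected query:
SELECT c.id, p.name, c.sales FROM authors p JOIN novels c ON c.author_id = p.id

Result:
id | name   | sales
---+--------+------
1  | Orwell | 67481
2  | Austen | 14142
3  | Orwell | 7657 
4  | Austen | 78916
5  | Orwell | 54699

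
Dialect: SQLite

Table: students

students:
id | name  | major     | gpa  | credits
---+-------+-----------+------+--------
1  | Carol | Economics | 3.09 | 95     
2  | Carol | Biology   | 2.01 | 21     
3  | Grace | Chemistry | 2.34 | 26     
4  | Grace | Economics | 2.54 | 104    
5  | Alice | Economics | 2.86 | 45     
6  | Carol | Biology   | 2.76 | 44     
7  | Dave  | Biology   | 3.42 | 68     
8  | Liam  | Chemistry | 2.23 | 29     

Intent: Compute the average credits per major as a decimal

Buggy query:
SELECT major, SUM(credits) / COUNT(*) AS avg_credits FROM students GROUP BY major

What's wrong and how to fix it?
Bug: Both operands are integers, so '/' performs integer division and truncates

Fix: Cast one side to REAL so the division keeps the fractional part

Corrected query:
SELECT major, SUM(credits) * 1.0 / COUNT(*) AS avg_credits FROM students GROUP BY major

Result:
major     | avg_credits
----------+------------
Biology   | 44.333333  
Chemistry | 27.5       
Economics | 81.333333  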